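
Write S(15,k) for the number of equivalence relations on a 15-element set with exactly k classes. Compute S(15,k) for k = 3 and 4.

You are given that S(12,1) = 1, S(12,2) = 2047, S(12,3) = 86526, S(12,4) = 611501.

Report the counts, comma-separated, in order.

2375101, 42355950

@13  (13,1):1·1+0→1, (13,2):2047·2+1→4095, (13,3):86526·3+2047→261625, (13,4):611501·4+86526→2532530
@14  (14,2):4095·2+1→8191, (14,3):261625·3+4095→788970, (14,4):2532530·4+261625→10391745
@15  (15,3):788970·3+8191→2375101, (15,4):10391745·4+788970→42355950
Read S(15,3) = 2375101, S(15,4) = 42355950.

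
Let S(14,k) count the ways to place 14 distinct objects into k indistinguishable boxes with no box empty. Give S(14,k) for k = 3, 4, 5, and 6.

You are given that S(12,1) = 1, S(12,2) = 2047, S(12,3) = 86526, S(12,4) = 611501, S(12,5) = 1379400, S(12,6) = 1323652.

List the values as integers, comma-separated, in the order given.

788970, 10391745, 40075035, 63436373

[13] T[13,2]:2*2047+1=4095 · T[13,3]:3*86526+2047=261625 · T[13,4]:4*611501+86526=2532530 · T[13,5]:5*1379400+611501=7508501 · T[13,6]:6*1323652+1379400=9321312
[14] T[14,3]:3*261625+4095=788970 · T[14,4]:4*2532530+261625=10391745 · T[14,5]:5*7508501+2532530=40075035 · T[14,6]:6*9321312+7508501=63436373
Read S(14,3) = 788970, S(14,4) = 10391745, S(14,5) = 40075035, S(14,6) = 63436373.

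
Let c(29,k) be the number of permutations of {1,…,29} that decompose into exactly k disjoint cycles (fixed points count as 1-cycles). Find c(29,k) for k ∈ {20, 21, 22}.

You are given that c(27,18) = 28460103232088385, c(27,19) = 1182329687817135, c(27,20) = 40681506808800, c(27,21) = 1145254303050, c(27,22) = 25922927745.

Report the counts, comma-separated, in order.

row 28: T[28][19]=27·1182329687817135+28460103232088385=60383004803151030  T[28][20]=27·40681506808800+1182329687817135=2280730371654735  T[28][21]=27·1145254303050+40681506808800=71603372991150  T[28][22]=27·25922927745+1145254303050=1845173352165
row 29: T[29][20]=28·2280730371654735+60383004803151030=124243455209483610  T[29][21]=28·71603372991150+2280730371654735=4285624815406935  T[29][22]=28·1845173352165+71603372991150=123268226851770
Read c(29,20) = 124243455209483610, c(29,21) = 4285624815406935, c(29,22) = 123268226851770.

124243455209483610, 4285624815406935, 123268226851770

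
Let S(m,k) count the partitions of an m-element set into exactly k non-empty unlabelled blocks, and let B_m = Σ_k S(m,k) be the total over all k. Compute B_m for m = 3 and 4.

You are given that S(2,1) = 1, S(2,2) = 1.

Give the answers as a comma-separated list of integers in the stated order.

row 3: T[3][1]=1·1+0=1  T[3][2]=2·1+1=3  T[3][3]=3·0+1=1
row 4: T[4][1]=1·1+0=1  T[4][2]=2·3+1=7  T[4][3]=3·1+3=6  T[4][4]=4·0+1=1
B_3 = ΣS(3,k) = 1+3+1 = 5
B_4 = ΣS(4,k) = 1+7+6+1 = 15

5, 15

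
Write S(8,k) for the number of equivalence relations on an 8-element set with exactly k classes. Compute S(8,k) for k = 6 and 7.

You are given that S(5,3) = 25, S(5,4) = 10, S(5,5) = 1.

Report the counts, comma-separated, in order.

i=6: T(6,4)=25+4·10=65 | T(6,5)=10+5·1=15 | T(6,6)=1+6·0=1
i=7: T(7,5)=65+5·15=140 | T(7,6)=15+6·1=21 | T(7,7)=1+7·0=1
i=8: T(8,6)=140+6·21=266 | T(8,7)=21+7·1=28
Read S(8,6) = 266, S(8,7) = 28.

266, 28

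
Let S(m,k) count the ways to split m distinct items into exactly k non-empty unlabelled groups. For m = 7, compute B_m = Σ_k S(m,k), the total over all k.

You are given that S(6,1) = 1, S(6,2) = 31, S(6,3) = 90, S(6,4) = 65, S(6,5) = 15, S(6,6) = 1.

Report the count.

877

[7] T[7,1]:1*1+0=1 · T[7,2]:2*31+1=63 · T[7,3]:3*90+31=301 · T[7,4]:4*65+90=350 · T[7,5]:5*15+65=140 · T[7,6]:6*1+15=21 · T[7,7]:7*0+1=1
B_7 = ΣS(7,k) = 1+63+301+350+140+21+1 = 877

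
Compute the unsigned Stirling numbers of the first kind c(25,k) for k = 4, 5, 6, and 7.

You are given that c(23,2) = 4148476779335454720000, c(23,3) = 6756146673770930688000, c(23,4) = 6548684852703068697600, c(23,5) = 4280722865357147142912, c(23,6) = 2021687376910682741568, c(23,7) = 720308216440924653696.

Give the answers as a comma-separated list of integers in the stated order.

3936561409138663118131200, 2677503356427960382362624, 1323714091579185857760000, 496910165055549644836800

[24] T[24,3]:23*6756146673770930688000+4148476779335454720000=159539850276066860544000 · T[24,4]:23*6548684852703068697600+6756146673770930688000=157375898285941510732800 · T[24,5]:23*4280722865357147142912+6548684852703068697600=105005310755917452984576 · T[24,6]:23*2021687376910682741568+4280722865357147142912=50779532534302850198976 · T[24,7]:23*720308216440924653696+2021687376910682741568=18588776355051949776576
[25] T[25,4]:24*157375898285941510732800+159539850276066860544000=3936561409138663118131200 · T[25,5]:24*105005310755917452984576+157375898285941510732800=2677503356427960382362624 · T[25,6]:24*50779532534302850198976+105005310755917452984576=1323714091579185857760000 · T[25,7]:24*18588776355051949776576+50779532534302850198976=496910165055549644836800
Read c(25,4) = 3936561409138663118131200, c(25,5) = 2677503356427960382362624, c(25,6) = 1323714091579185857760000, c(25,7) = 496910165055549644836800.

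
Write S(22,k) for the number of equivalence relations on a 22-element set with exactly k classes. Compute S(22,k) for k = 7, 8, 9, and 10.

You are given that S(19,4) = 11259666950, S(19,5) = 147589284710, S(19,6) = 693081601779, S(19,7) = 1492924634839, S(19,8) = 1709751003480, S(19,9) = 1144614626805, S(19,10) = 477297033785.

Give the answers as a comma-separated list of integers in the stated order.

602762379967440, 1142399079991620, 1241963303533920, 835143799377954

r20: T_20,5=5×147589284710+11259666950=749206090500; T_20,6=6×693081601779+147589284710=4306078895384; T_20,7=7×1492924634839+693081601779=11143554045652; T_20,8=8×1709751003480+1492924634839=15170932662679; T_20,9=9×1144614626805+1709751003480=12011282644725; T_20,10=10×477297033785+1144614626805=5917584964655
r21: T_21,6=6×4306078895384+749206090500=26585679462804; T_21,7=7×11143554045652+4306078895384=82310957214948; T_21,8=8×15170932662679+11143554045652=132511015347084; T_21,9=9×12011282644725+15170932662679=123272476465204; T_21,10=10×5917584964655+12011282644725=71187132291275
r22: T_22,7=7×82310957214948+26585679462804=602762379967440; T_22,8=8×132511015347084+82310957214948=1142399079991620; T_22,9=9×123272476465204+132511015347084=1241963303533920; T_22,10=10×71187132291275+123272476465204=835143799377954
Read S(22,7) = 602762379967440, S(22,8) = 1142399079991620, S(22,9) = 1241963303533920, S(22,10) = 835143799377954.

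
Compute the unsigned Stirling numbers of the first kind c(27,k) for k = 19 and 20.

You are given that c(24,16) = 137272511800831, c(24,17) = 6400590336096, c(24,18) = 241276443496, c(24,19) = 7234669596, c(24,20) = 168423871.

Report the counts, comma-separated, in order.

@25  (25,17):6400590336096·24+137272511800831→290886679867135, (25,18):241276443496·24+6400590336096→12191224980000, (25,19):7234669596·24+241276443496→414908513800, (25,20):168423871·24+7234669596→11276842500
@26  (26,18):12191224980000·25+290886679867135→595667304367135, (26,19):414908513800·25+12191224980000→22563937825000, (26,20):11276842500·25+414908513800→696829576300
@27  (27,19):22563937825000·26+595667304367135→1182329687817135, (27,20):696829576300·26+22563937825000→40681506808800
Read c(27,19) = 1182329687817135, c(27,20) = 40681506808800.

1182329687817135, 40681506808800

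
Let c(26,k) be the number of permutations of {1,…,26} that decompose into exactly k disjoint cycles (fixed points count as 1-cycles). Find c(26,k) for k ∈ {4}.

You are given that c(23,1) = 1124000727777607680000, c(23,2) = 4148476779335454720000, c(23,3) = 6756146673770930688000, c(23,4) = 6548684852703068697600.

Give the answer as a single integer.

102339530601744675672576000

[24] T[24,2]:23*4148476779335454720000+1124000727777607680000=96538966652493066240000 · T[24,3]:23*6756146673770930688000+4148476779335454720000=159539850276066860544000 · T[24,4]:23*6548684852703068697600+6756146673770930688000=157375898285941510732800
[25] T[25,3]:24*159539850276066860544000+96538966652493066240000=3925495373278097719296000 · T[25,4]:24*157375898285941510732800+159539850276066860544000=3936561409138663118131200
[26] T[26,4]:25*3936561409138663118131200+3925495373278097719296000=102339530601744675672576000
Read c(26,4) = 102339530601744675672576000.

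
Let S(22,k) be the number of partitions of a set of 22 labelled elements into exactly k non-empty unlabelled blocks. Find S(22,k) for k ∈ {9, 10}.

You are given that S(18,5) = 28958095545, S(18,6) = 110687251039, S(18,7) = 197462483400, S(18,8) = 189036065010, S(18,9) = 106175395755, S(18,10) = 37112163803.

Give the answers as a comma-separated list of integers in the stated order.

1241963303533920, 835143799377954

row 19: T[19][6]=6·110687251039+28958095545=693081601779  T[19][7]=7·197462483400+110687251039=1492924634839  T[19][8]=8·189036065010+197462483400=1709751003480  T[19][9]=9·106175395755+189036065010=1144614626805  T[19][10]=10·37112163803+106175395755=477297033785
row 20: T[20][7]=7·1492924634839+693081601779=11143554045652  T[20][8]=8·1709751003480+1492924634839=15170932662679  T[20][9]=9·1144614626805+1709751003480=12011282644725  T[20][10]=10·477297033785+1144614626805=5917584964655
row 21: T[21][8]=8·15170932662679+11143554045652=132511015347084  T[21][9]=9·12011282644725+15170932662679=123272476465204  T[21][10]=10·5917584964655+12011282644725=71187132291275
row 22: T[22][9]=9·123272476465204+132511015347084=1241963303533920  T[22][10]=10·71187132291275+123272476465204=835143799377954
Read S(22,9) = 1241963303533920, S(22,10) = 835143799377954.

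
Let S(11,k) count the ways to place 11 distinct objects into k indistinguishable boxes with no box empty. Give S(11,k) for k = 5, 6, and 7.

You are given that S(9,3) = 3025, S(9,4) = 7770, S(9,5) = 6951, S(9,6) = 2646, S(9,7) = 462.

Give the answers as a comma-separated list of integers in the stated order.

i=10: T(10,4)=3025+4·7770=34105 | T(10,5)=7770+5·6951=42525 | T(10,6)=6951+6·2646=22827 | T(10,7)=2646+7·462=5880
i=11: T(11,5)=34105+5·42525=246730 | T(11,6)=42525+6·22827=179487 | T(11,7)=22827+7·5880=63987
Read S(11,5) = 246730, S(11,6) = 179487, S(11,7) = 63987.

246730, 179487, 63987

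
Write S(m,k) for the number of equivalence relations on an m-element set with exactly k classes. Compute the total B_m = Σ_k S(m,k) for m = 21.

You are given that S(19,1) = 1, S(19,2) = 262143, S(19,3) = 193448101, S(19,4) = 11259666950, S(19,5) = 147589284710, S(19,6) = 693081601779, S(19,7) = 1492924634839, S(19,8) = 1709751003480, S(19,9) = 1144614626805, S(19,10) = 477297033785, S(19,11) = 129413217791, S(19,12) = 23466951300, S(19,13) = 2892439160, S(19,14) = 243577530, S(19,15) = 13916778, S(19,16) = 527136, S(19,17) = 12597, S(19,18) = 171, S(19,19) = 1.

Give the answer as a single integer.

r20: T_20,1=1×1+0=1; T_20,2=2×262143+1=524287; T_20,3=3×193448101+262143=580606446; T_20,4=4×11259666950+193448101=45232115901; T_20,5=5×147589284710+11259666950=749206090500; T_20,6=6×693081601779+147589284710=4306078895384; T_20,7=7×1492924634839+693081601779=11143554045652; T_20,8=8×1709751003480+1492924634839=15170932662679; T_20,9=9×1144614626805+1709751003480=12011282644725; T_20,10=10×477297033785+1144614626805=5917584964655; T_20,11=11×129413217791+477297033785=1900842429486; T_20,12=12×23466951300+129413217791=411016633391; T_20,13=13×2892439160+23466951300=61068660380; T_20,14=14×243577530+2892439160=6302524580; T_20,15=15×13916778+243577530=452329200; T_20,16=16×527136+13916778=22350954; T_20,17=17×12597+527136=741285; T_20,18=18×171+12597=15675; T_20,19=19×1+171=190; T_20,20=20×0+1=1
r21: T_21,1=1×1+0=1; T_21,2=2×524287+1=1048575; T_21,3=3×580606446+524287=1742343625; T_21,4=4×45232115901+580606446=181509070050; T_21,5=5×749206090500+45232115901=3791262568401; T_21,6=6×4306078895384+749206090500=26585679462804; T_21,7=7×11143554045652+4306078895384=82310957214948; T_21,8=8×15170932662679+11143554045652=132511015347084; T_21,9=9×12011282644725+15170932662679=123272476465204; T_21,10=10×5917584964655+12011282644725=71187132291275; T_21,11=11×1900842429486+5917584964655=26826851689001; T_21,12=12×411016633391+1900842429486=6833042030178; T_21,13=13×61068660380+411016633391=1204909218331; T_21,14=14×6302524580+61068660380=149304004500; T_21,15=15×452329200+6302524580=13087462580; T_21,16=16×22350954+452329200=809944464; T_21,17=17×741285+22350954=34952799; T_21,18=18×15675+741285=1023435; T_21,19=19×190+15675=19285; T_21,20=20×1+190=210; T_21,21=21×0+1=1
B_21 = ΣS(21,k) = 1+1048575+1742343625+181509070050+3791262568401+26585679462804+82310957214948+132511015347084+123272476465204+71187132291275+26826851689001+6833042030178+1204909218331+149304004500+13087462580+809944464+34952799+1023435+19285+210+1 = 474869816156751

474869816156751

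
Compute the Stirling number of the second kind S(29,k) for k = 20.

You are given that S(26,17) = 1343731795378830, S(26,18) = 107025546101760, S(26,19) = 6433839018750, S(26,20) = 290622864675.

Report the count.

[27] T[27,18]:18*107025546101760+1343731795378830=3270191625210510 · T[27,19]:19*6433839018750+107025546101760=229268487458010 · T[27,20]:20*290622864675+6433839018750=12246296312250
[28] T[28,19]:19*229268487458010+3270191625210510=7626292886912700 · T[28,20]:20*12246296312250+229268487458010=474194413703010
[29] T[29,20]:20*474194413703010+7626292886912700=17110181160972900
Read S(29,20) = 17110181160972900.

17110181160972900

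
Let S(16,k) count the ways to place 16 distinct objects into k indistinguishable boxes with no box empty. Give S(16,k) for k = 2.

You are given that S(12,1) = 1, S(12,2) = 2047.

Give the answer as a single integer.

i=13: T(13,1)=0+1·1=1 | T(13,2)=1+2·2047=4095
i=14: T(14,1)=0+1·1=1 | T(14,2)=1+2·4095=8191
i=15: T(15,1)=0+1·1=1 | T(15,2)=1+2·8191=16383
i=16: T(16,2)=1+2·16383=32767
Read S(16,2) = 32767.

32767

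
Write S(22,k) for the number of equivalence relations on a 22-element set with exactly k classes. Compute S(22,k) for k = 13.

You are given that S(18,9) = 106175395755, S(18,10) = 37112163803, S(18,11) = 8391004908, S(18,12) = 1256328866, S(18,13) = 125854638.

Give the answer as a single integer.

22496861868481

@19  (19,10):37112163803·10+106175395755→477297033785, (19,11):8391004908·11+37112163803→129413217791, (19,12):1256328866·12+8391004908→23466951300, (19,13):125854638·13+1256328866→2892439160
@20  (20,11):129413217791·11+477297033785→1900842429486, (20,12):23466951300·12+129413217791→411016633391, (20,13):2892439160·13+23466951300→61068660380
@21  (21,12):411016633391·12+1900842429486→6833042030178, (21,13):61068660380·13+411016633391→1204909218331
@22  (22,13):1204909218331·13+6833042030178→22496861868481
Read S(22,13) = 22496861868481.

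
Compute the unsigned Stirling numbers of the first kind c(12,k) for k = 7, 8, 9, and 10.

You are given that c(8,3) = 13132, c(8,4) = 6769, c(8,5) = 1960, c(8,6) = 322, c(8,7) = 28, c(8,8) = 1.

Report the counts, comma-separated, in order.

2637558, 357423, 32670, 1925

r9: T_9,4=8×6769+13132=67284; T_9,5=8×1960+6769=22449; T_9,6=8×322+1960=4536; T_9,7=8×28+322=546; T_9,8=8×1+28=36; T_9,9=8×0+1=1
r10: T_10,5=9×22449+67284=269325; T_10,6=9×4536+22449=63273; T_10,7=9×546+4536=9450; T_10,8=9×36+546=870; T_10,9=9×1+36=45; T_10,10=9×0+1=1
r11: T_11,6=10×63273+269325=902055; T_11,7=10×9450+63273=157773; T_11,8=10×870+9450=18150; T_11,9=10×45+870=1320; T_11,10=10×1+45=55
r12: T_12,7=11×157773+902055=2637558; T_12,8=11×18150+157773=357423; T_12,9=11×1320+18150=32670; T_12,10=11×55+1320=1925
Read c(12,7) = 2637558, c(12,8) = 357423, c(12,9) = 32670, c(12,10) = 1925.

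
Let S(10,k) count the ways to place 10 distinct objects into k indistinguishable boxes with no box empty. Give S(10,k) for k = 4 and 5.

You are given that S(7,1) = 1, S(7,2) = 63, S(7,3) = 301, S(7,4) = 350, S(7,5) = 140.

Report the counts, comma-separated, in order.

34105, 42525

row 8: T[8][2]=2·63+1=127  T[8][3]=3·301+63=966  T[8][4]=4·350+301=1701  T[8][5]=5·140+350=1050
row 9: T[9][3]=3·966+127=3025  T[9][4]=4·1701+966=7770  T[9][5]=5·1050+1701=6951
row 10: T[10][4]=4·7770+3025=34105  T[10][5]=5·6951+7770=42525
Read S(10,4) = 34105, S(10,5) = 42525.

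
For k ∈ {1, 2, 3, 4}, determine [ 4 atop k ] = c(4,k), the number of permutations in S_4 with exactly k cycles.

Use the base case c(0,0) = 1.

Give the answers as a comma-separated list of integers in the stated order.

i=1: T(1,1)=1+0·0=1
i=2: T(2,1)=0+1·1=1 | T(2,2)=1+1·0=1
i=3: T(3,1)=0+2·1=2 | T(3,2)=1+2·1=3 | T(3,3)=1+2·0=1
i=4: T(4,1)=0+3·2=6 | T(4,2)=2+3·3=11 | T(4,3)=3+3·1=6 | T(4,4)=1+3·0=1
Read c(4,1) = 6, c(4,2) = 11, c(4,3) = 6, c(4,4) = 1.

6, 11, 6, 1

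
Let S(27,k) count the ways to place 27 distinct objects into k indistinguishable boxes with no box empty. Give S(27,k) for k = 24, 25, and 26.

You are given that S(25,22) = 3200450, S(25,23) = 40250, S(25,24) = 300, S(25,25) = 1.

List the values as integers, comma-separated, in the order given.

[26] T[26,23]:23*40250+3200450=4126200 · T[26,24]:24*300+40250=47450 · T[26,25]:25*1+300=325 · T[26,26]:26*0+1=1
[27] T[27,24]:24*47450+4126200=5265000 · T[27,25]:25*325+47450=55575 · T[27,26]:26*1+325=351
Read S(27,24) = 5265000, S(27,25) = 55575, S(27,26) = 351.

5265000, 55575, 351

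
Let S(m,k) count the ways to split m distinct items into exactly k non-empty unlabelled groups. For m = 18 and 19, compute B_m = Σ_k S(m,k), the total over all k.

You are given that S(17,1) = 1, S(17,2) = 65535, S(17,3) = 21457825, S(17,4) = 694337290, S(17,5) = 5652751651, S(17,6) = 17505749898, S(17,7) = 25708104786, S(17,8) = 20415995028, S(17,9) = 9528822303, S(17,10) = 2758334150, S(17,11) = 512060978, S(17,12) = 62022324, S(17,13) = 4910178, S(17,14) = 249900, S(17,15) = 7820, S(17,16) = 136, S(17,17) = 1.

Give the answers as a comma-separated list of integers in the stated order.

i=18: T(18,1)=0+1·1=1 | T(18,2)=1+2·65535=131071 | T(18,3)=65535+3·21457825=64439010 | T(18,4)=21457825+4·694337290=2798806985 | T(18,5)=694337290+5·5652751651=28958095545 | T(18,6)=5652751651+6·17505749898=110687251039 | T(18,7)=17505749898+7·25708104786=197462483400 | T(18,8)=25708104786+8·20415995028=189036065010 | T(18,9)=20415995028+9·9528822303=106175395755 | T(18,10)=9528822303+10·2758334150=37112163803 | T(18,11)=2758334150+11·512060978=8391004908 | T(18,12)=512060978+12·62022324=1256328866 | T(18,13)=62022324+13·4910178=125854638 | T(18,14)=4910178+14·249900=8408778 | T(18,15)=249900+15·7820=367200 | T(18,16)=7820+16·136=9996 | T(18,17)=136+17·1=153 | T(18,18)=1+18·0=1
i=19: T(19,1)=0+1·1=1 | T(19,2)=1+2·131071=262143 | T(19,3)=131071+3·64439010=193448101 | T(19,4)=64439010+4·2798806985=11259666950 | T(19,5)=2798806985+5·28958095545=147589284710 | T(19,6)=28958095545+6·110687251039=693081601779 | T(19,7)=110687251039+7·197462483400=1492924634839 | T(19,8)=197462483400+8·189036065010=1709751003480 | T(19,9)=189036065010+9·106175395755=1144614626805 | T(19,10)=106175395755+10·37112163803=477297033785 | T(19,11)=37112163803+11·8391004908=129413217791 | T(19,12)=8391004908+12·1256328866=23466951300 | T(19,13)=1256328866+13·125854638=2892439160 | T(19,14)=125854638+14·8408778=243577530 | T(19,15)=8408778+15·367200=13916778 | T(19,16)=367200+16·9996=527136 | T(19,17)=9996+17·153=12597 | T(19,18)=153+18·1=171 | T(19,19)=1+19·0=1
B_18 = ΣS(18,k) = 1+131071+64439010+2798806985+28958095545+110687251039+197462483400+189036065010+106175395755+37112163803+8391004908+1256328866+125854638+8408778+367200+9996+153+1 = 682076806159
B_19 = ΣS(19,k) = 1+262143+193448101+11259666950+147589284710+693081601779+1492924634839+1709751003480+1144614626805+477297033785+129413217791+23466951300+2892439160+243577530+13916778+527136+12597+171+1 = 5832742205057

682076806159, 5832742205057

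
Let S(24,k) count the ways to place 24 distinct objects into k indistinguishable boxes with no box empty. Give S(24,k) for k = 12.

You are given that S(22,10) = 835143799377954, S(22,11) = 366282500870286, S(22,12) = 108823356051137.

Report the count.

24930204590758260

@23  (23,11):366282500870286·11+835143799377954→4864251308951100, (23,12):108823356051137·12+366282500870286→1672162773483930
@24  (24,12):1672162773483930·12+4864251308951100→24930204590758260
Read S(24,12) = 24930204590758260.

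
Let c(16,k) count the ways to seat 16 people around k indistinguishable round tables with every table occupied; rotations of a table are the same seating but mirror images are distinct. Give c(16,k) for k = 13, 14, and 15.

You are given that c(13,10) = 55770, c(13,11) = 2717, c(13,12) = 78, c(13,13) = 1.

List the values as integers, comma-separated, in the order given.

@14  (14,11):2717·13+55770→91091, (14,12):78·13+2717→3731, (14,13):1·13+78→91, (14,14):0·13+1→1
@15  (15,12):3731·14+91091→143325, (15,13):91·14+3731→5005, (15,14):1·14+91→105, (15,15):0·14+1→1
@16  (16,13):5005·15+143325→218400, (16,14):105·15+5005→6580, (16,15):1·15+105→120
Read c(16,13) = 218400, c(16,14) = 6580, c(16,15) = 120.

218400, 6580, 120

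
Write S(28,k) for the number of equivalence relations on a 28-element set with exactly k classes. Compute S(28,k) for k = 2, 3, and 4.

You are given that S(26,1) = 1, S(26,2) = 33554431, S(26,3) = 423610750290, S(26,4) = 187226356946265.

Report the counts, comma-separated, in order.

r27: T_27,1=1×1+0=1; T_27,2=2×33554431+1=67108863; T_27,3=3×423610750290+33554431=1270865805301; T_27,4=4×187226356946265+423610750290=749329038535350
r28: T_28,2=2×67108863+1=134217727; T_28,3=3×1270865805301+67108863=3812664524766; T_28,4=4×749329038535350+1270865805301=2998587019946701
Read S(28,2) = 134217727, S(28,3) = 3812664524766, S(28,4) = 2998587019946701.

134217727, 3812664524766, 2998587019946701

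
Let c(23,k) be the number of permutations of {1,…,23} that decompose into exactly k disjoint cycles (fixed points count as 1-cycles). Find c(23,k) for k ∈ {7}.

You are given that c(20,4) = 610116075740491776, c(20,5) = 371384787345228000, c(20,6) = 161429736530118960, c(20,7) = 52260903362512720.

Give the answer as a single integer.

r21: T_21,5=20×371384787345228000+610116075740491776=8037811822645051776; T_21,6=20×161429736530118960+371384787345228000=3599979517947607200; T_21,7=20×52260903362512720+161429736530118960=1206647803780373360
r22: T_22,6=21×3599979517947607200+8037811822645051776=83637381699544802976; T_22,7=21×1206647803780373360+3599979517947607200=28939583397335447760
r23: T_23,7=22×28939583397335447760+83637381699544802976=720308216440924653696
Read c(23,7) = 720308216440924653696.

720308216440924653696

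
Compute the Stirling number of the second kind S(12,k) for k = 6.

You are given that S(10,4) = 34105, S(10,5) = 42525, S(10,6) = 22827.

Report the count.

r11: T_11,5=5×42525+34105=246730; T_11,6=6×22827+42525=179487
r12: T_12,6=6×179487+246730=1323652
Read S(12,6) = 1323652.

1323652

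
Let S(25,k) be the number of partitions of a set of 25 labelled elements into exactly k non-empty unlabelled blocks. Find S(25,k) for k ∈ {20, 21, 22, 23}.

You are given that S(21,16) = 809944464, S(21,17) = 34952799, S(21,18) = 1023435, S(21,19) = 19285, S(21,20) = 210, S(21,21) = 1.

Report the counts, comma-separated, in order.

[22] T[22,17]:17*34952799+809944464=1404142047 · T[22,18]:18*1023435+34952799=53374629 · T[22,19]:19*19285+1023435=1389850 · T[22,20]:20*210+19285=23485 · T[22,21]:21*1+210=231 · T[22,22]:22*0+1=1
[23] T[23,18]:18*53374629+1404142047=2364885369 · T[23,19]:19*1389850+53374629=79781779 · T[23,20]:20*23485+1389850=1859550 · T[23,21]:21*231+23485=28336 · T[23,22]:22*1+231=253 · T[23,23]:23*0+1=1
[24] T[24,19]:19*79781779+2364885369=3880739170 · T[24,20]:20*1859550+79781779=116972779 · T[24,21]:21*28336+1859550=2454606 · T[24,22]:22*253+28336=33902 · T[24,23]:23*1+253=276
[25] T[25,20]:20*116972779+3880739170=6220194750 · T[25,21]:21*2454606+116972779=168519505 · T[25,22]:22*33902+2454606=3200450 · T[25,23]:23*276+33902=40250
Read S(25,20) = 6220194750, S(25,21) = 168519505, S(25,22) = 3200450, S(25,23) = 40250.

6220194750, 168519505, 3200450, 40250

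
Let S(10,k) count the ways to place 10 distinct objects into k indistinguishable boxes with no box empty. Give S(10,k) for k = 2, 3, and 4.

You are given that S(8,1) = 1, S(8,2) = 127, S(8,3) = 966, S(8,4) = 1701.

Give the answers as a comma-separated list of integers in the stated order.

511, 9330, 34105

@9  (9,1):1·1+0→1, (9,2):127·2+1→255, (9,3):966·3+127→3025, (9,4):1701·4+966→7770
@10  (10,2):255·2+1→511, (10,3):3025·3+255→9330, (10,4):7770·4+3025→34105
Read S(10,2) = 511, S(10,3) = 9330, S(10,4) = 34105.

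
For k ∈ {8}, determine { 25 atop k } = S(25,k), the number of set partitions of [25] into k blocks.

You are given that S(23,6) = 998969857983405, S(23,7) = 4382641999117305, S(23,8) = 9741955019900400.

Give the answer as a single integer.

@24  (24,7):4382641999117305·7+998969857983405→31677463851804540, (24,8):9741955019900400·8+4382641999117305→82318282158320505
@25  (25,8):82318282158320505·8+31677463851804540→690223721118368580
Read S(25,8) = 690223721118368580.

690223721118368580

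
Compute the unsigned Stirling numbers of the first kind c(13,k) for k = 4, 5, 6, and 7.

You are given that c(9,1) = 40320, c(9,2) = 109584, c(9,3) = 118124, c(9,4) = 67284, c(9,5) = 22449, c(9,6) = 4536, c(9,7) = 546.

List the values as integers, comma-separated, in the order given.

@10  (10,1):40320·9+0→362880, (10,2):109584·9+40320→1026576, (10,3):118124·9+109584→1172700, (10,4):67284·9+118124→723680, (10,5):22449·9+67284→269325, (10,6):4536·9+22449→63273, (10,7):546·9+4536→9450
@11  (11,2):1026576·10+362880→10628640, (11,3):1172700·10+1026576→12753576, (11,4):723680·10+1172700→8409500, (11,5):269325·10+723680→3416930, (11,6):63273·10+269325→902055, (11,7):9450·10+63273→157773
@12  (12,3):12753576·11+10628640→150917976, (12,4):8409500·11+12753576→105258076, (12,5):3416930·11+8409500→45995730, (12,6):902055·11+3416930→13339535, (12,7):157773·11+902055→2637558
@13  (13,4):105258076·12+150917976→1414014888, (13,5):45995730·12+105258076→657206836, (13,6):13339535·12+45995730→206070150, (13,7):2637558·12+13339535→44990231
Read c(13,4) = 1414014888, c(13,5) = 657206836, c(13,6) = 206070150, c(13,7) = 44990231.

1414014888, 657206836, 206070150, 44990231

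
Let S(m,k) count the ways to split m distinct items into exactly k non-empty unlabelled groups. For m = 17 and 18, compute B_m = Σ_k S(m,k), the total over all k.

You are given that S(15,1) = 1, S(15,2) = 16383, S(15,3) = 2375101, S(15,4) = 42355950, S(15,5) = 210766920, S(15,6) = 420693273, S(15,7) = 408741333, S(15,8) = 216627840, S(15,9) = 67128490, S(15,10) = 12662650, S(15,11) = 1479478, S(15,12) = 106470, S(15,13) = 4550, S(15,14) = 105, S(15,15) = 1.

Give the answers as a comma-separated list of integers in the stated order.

82864869804, 682076806159

r16: T_16,1=1×1+0=1; T_16,2=2×16383+1=32767; T_16,3=3×2375101+16383=7141686; T_16,4=4×42355950+2375101=171798901; T_16,5=5×210766920+42355950=1096190550; T_16,6=6×420693273+210766920=2734926558; T_16,7=7×408741333+420693273=3281882604; T_16,8=8×216627840+408741333=2141764053; T_16,9=9×67128490+216627840=820784250; T_16,10=10×12662650+67128490=193754990; T_16,11=11×1479478+12662650=28936908; T_16,12=12×106470+1479478=2757118; T_16,13=13×4550+106470=165620; T_16,14=14×105+4550=6020; T_16,15=15×1+105=120; T_16,16=16×0+1=1
r17: T_17,1=1×1+0=1; T_17,2=2×32767+1=65535; T_17,3=3×7141686+32767=21457825; T_17,4=4×171798901+7141686=694337290; T_17,5=5×1096190550+171798901=5652751651; T_17,6=6×2734926558+1096190550=17505749898; T_17,7=7×3281882604+2734926558=25708104786; T_17,8=8×2141764053+3281882604=20415995028; T_17,9=9×820784250+2141764053=9528822303; T_17,10=10×193754990+820784250=2758334150; T_17,11=11×28936908+193754990=512060978; T_17,12=12×2757118+28936908=62022324; T_17,13=13×165620+2757118=4910178; T_17,14=14×6020+165620=249900; T_17,15=15×120+6020=7820; T_17,16=16×1+120=136; T_17,17=17×0+1=1
r18: T_18,1=1×1+0=1; T_18,2=2×65535+1=131071; T_18,3=3×21457825+65535=64439010; T_18,4=4×694337290+21457825=2798806985; T_18,5=5×5652751651+694337290=28958095545; T_18,6=6×17505749898+5652751651=110687251039; T_18,7=7×25708104786+17505749898=197462483400; T_18,8=8×20415995028+25708104786=189036065010; T_18,9=9×9528822303+20415995028=106175395755; T_18,10=10×2758334150+9528822303=37112163803; T_18,11=11×512060978+2758334150=8391004908; T_18,12=12×62022324+512060978=1256328866; T_18,13=13×4910178+62022324=125854638; T_18,14=14×249900+4910178=8408778; T_18,15=15×7820+249900=367200; T_18,16=16×136+7820=9996; T_18,17=17×1+136=153; T_18,18=18×0+1=1
B_17 = ΣS(17,k) = 1+65535+21457825+694337290+5652751651+17505749898+25708104786+20415995028+9528822303+2758334150+512060978+62022324+4910178+249900+7820+136+1 = 82864869804
B_18 = ΣS(18,k) = 1+131071+64439010+2798806985+28958095545+110687251039+197462483400+189036065010+106175395755+37112163803+8391004908+1256328866+125854638+8408778+367200+9996+153+1 = 682076806159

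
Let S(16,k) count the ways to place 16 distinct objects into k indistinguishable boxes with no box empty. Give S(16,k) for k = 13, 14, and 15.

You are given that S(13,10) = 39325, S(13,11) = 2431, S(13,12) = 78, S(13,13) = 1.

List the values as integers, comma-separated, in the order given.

165620, 6020, 120

row 14: T[14][11]=11·2431+39325=66066  T[14][12]=12·78+2431=3367  T[14][13]=13·1+78=91  T[14][14]=14·0+1=1
row 15: T[15][12]=12·3367+66066=106470  T[15][13]=13·91+3367=4550  T[15][14]=14·1+91=105  T[15][15]=15·0+1=1
row 16: T[16][13]=13·4550+106470=165620  T[16][14]=14·105+4550=6020  T[16][15]=15·1+105=120
Read S(16,13) = 165620, S(16,14) = 6020, S(16,15) = 120.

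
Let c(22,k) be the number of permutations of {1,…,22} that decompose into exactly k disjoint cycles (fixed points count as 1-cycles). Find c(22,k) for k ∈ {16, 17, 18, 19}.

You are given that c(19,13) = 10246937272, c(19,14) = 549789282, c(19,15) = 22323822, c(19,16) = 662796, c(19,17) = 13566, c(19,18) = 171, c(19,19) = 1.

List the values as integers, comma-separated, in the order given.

75289668850, 2792167686, 79721796, 1689765

row 20: T[20][14]=19·549789282+10246937272=20692933630  T[20][15]=19·22323822+549789282=973941900  T[20][16]=19·662796+22323822=34916946  T[20][17]=19·13566+662796=920550  T[20][18]=19·171+13566=16815  T[20][19]=19·1+171=190
row 21: T[21][15]=20·973941900+20692933630=40171771630  T[21][16]=20·34916946+973941900=1672280820  T[21][17]=20·920550+34916946=53327946  T[21][18]=20·16815+920550=1256850  T[21][19]=20·190+16815=20615
row 22: T[22][16]=21·1672280820+40171771630=75289668850  T[22][17]=21·53327946+1672280820=2792167686  T[22][18]=21·1256850+53327946=79721796  T[22][19]=21·20615+1256850=1689765
Read c(22,16) = 75289668850, c(22,17) = 2792167686, c(22,18) = 79721796, c(22,19) = 1689765.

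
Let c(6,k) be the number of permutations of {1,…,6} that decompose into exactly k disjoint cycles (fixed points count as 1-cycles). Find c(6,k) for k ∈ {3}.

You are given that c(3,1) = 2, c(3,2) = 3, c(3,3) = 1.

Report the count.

225

r4: T_4,1=3×2+0=6; T_4,2=3×3+2=11; T_4,3=3×1+3=6
r5: T_5,2=4×11+6=50; T_5,3=4×6+11=35
r6: T_6,3=5×35+50=225
Read c(6,3) = 225.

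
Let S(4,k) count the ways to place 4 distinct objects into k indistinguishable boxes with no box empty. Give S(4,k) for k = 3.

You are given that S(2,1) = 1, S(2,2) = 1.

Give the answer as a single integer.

6

[3] T[3,2]:2*1+1=3 · T[3,3]:3*0+1=1
[4] T[4,3]:3*1+3=6
Read S(4,3) = 6.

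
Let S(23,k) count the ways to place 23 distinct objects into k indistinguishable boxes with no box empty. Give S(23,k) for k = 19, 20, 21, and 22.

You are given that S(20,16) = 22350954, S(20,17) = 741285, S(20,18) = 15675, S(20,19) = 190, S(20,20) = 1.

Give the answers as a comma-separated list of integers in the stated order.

@21  (21,17):741285·17+22350954→34952799, (21,18):15675·18+741285→1023435, (21,19):190·19+15675→19285, (21,20):1·20+190→210, (21,21):0·21+1→1
@22  (22,18):1023435·18+34952799→53374629, (22,19):19285·19+1023435→1389850, (22,20):210·20+19285→23485, (22,21):1·21+210→231, (22,22):0·22+1→1
@23  (23,19):1389850·19+53374629→79781779, (23,20):23485·20+1389850→1859550, (23,21):231·21+23485→28336, (23,22):1·22+231→253
Read S(23,19) = 79781779, S(23,20) = 1859550, S(23,21) = 28336, S(23,22) = 253.

79781779, 1859550, 28336, 253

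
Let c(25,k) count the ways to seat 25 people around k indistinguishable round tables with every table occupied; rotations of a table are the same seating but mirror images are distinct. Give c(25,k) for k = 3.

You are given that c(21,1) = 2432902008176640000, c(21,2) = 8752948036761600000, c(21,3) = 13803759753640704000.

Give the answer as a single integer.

3925495373278097719296000

i=22: T(22,1)=0+21·2432902008176640000=51090942171709440000 | T(22,2)=2432902008176640000+21·8752948036761600000=186244810780170240000 | T(22,3)=8752948036761600000+21·13803759753640704000=298631902863216384000
i=23: T(23,1)=0+22·51090942171709440000=1124000727777607680000 | T(23,2)=51090942171709440000+22·186244810780170240000=4148476779335454720000 | T(23,3)=186244810780170240000+22·298631902863216384000=6756146673770930688000
i=24: T(24,2)=1124000727777607680000+23·4148476779335454720000=96538966652493066240000 | T(24,3)=4148476779335454720000+23·6756146673770930688000=159539850276066860544000
i=25: T(25,3)=96538966652493066240000+24·159539850276066860544000=3925495373278097719296000
Read c(25,3) = 3925495373278097719296000.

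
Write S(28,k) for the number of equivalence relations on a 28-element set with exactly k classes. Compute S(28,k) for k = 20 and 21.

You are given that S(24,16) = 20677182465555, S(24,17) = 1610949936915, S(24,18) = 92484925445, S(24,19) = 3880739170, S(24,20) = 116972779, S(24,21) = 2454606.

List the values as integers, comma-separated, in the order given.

474194413703010, 22653141490980

i=25: T(25,17)=20677182465555+17·1610949936915=48063331393110 | T(25,18)=1610949936915+18·92484925445=3275678594925 | T(25,19)=92484925445+19·3880739170=166218969675 | T(25,20)=3880739170+20·116972779=6220194750 | T(25,21)=116972779+21·2454606=168519505
i=26: T(26,18)=48063331393110+18·3275678594925=107025546101760 | T(26,19)=3275678594925+19·166218969675=6433839018750 | T(26,20)=166218969675+20·6220194750=290622864675 | T(26,21)=6220194750+21·168519505=9759104355
i=27: T(27,19)=107025546101760+19·6433839018750=229268487458010 | T(27,20)=6433839018750+20·290622864675=12246296312250 | T(27,21)=290622864675+21·9759104355=495564056130
i=28: T(28,20)=229268487458010+20·12246296312250=474194413703010 | T(28,21)=12246296312250+21·495564056130=22653141490980
Read S(28,20) = 474194413703010, S(28,21) = 22653141490980.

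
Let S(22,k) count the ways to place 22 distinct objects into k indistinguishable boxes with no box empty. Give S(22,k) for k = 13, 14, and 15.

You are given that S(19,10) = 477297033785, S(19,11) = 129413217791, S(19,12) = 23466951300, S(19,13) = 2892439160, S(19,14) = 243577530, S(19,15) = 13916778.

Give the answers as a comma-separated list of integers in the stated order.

22496861868481, 3295165281331, 345615943200

row 20: T[20][11]=11·129413217791+477297033785=1900842429486  T[20][12]=12·23466951300+129413217791=411016633391  T[20][13]=13·2892439160+23466951300=61068660380  T[20][14]=14·243577530+2892439160=6302524580  T[20][15]=15·13916778+243577530=452329200
row 21: T[21][12]=12·411016633391+1900842429486=6833042030178  T[21][13]=13·61068660380+411016633391=1204909218331  T[21][14]=14·6302524580+61068660380=149304004500  T[21][15]=15·452329200+6302524580=13087462580
row 22: T[22][13]=13·1204909218331+6833042030178=22496861868481  T[22][14]=14·149304004500+1204909218331=3295165281331  T[22][15]=15·13087462580+149304004500=345615943200
Read S(22,13) = 22496861868481, S(22,14) = 3295165281331, S(22,15) = 345615943200.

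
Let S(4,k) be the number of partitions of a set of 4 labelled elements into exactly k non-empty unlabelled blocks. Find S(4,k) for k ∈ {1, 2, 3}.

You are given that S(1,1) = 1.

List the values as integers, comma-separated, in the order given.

1, 7, 6

[2] T[2,1]:1*1+0=1 · T[2,2]:2*0+1=1
[3] T[3,1]:1*1+0=1 · T[3,2]:2*1+1=3 · T[3,3]:3*0+1=1
[4] T[4,1]:1*1+0=1 · T[4,2]:2*3+1=7 · T[4,3]:3*1+3=6
Read S(4,1) = 1, S(4,2) = 7, S(4,3) = 6.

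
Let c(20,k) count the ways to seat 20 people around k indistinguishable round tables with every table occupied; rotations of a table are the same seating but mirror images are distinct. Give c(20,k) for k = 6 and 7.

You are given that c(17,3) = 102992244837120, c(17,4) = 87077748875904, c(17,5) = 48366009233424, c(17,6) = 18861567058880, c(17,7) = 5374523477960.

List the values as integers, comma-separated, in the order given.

i=18: T(18,4)=102992244837120+17·87077748875904=1583313975727488 | T(18,5)=87077748875904+17·48366009233424=909299905844112 | T(18,6)=48366009233424+17·18861567058880=369012649234384 | T(18,7)=18861567058880+17·5374523477960=110228466184200
i=19: T(19,5)=1583313975727488+18·909299905844112=17950712280921504 | T(19,6)=909299905844112+18·369012649234384=7551527592063024 | T(19,7)=369012649234384+18·110228466184200=2353125040549984
i=20: T(20,6)=17950712280921504+19·7551527592063024=161429736530118960 | T(20,7)=7551527592063024+19·2353125040549984=52260903362512720
Read c(20,6) = 161429736530118960, c(20,7) = 52260903362512720.

161429736530118960, 52260903362512720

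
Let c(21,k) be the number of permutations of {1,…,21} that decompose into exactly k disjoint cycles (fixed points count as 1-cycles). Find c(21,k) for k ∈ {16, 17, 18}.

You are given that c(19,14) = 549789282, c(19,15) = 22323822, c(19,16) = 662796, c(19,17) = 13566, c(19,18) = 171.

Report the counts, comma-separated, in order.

1672280820, 53327946, 1256850

r20: T_20,15=19×22323822+549789282=973941900; T_20,16=19×662796+22323822=34916946; T_20,17=19×13566+662796=920550; T_20,18=19×171+13566=16815
r21: T_21,16=20×34916946+973941900=1672280820; T_21,17=20×920550+34916946=53327946; T_21,18=20×16815+920550=1256850
Read c(21,16) = 1672280820, c(21,17) = 53327946, c(21,18) = 1256850.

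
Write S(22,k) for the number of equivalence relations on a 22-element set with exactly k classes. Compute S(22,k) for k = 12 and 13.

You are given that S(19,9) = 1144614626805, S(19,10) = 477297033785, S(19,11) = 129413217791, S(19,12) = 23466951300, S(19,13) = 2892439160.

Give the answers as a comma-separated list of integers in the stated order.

108823356051137, 22496861868481

row 20: T[20][10]=10·477297033785+1144614626805=5917584964655  T[20][11]=11·129413217791+477297033785=1900842429486  T[20][12]=12·23466951300+129413217791=411016633391  T[20][13]=13·2892439160+23466951300=61068660380
row 21: T[21][11]=11·1900842429486+5917584964655=26826851689001  T[21][12]=12·411016633391+1900842429486=6833042030178  T[21][13]=13·61068660380+411016633391=1204909218331
row 22: T[22][12]=12·6833042030178+26826851689001=108823356051137  T[22][13]=13·1204909218331+6833042030178=22496861868481
Read S(22,12) = 108823356051137, S(22,13) = 22496861868481.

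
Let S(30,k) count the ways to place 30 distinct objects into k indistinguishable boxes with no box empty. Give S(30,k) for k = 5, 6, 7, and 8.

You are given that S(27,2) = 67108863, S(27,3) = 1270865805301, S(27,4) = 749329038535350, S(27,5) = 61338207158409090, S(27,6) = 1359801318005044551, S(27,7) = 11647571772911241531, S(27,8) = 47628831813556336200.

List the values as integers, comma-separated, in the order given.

7713000216608565075, 299310102746948685757, 4168916722553086402080, 26383018684048108297800

r28: T_28,3=3×1270865805301+67108863=3812664524766; T_28,4=4×749329038535350+1270865805301=2998587019946701; T_28,5=5×61338207158409090+749329038535350=307440364830580800; T_28,6=6×1359801318005044551+61338207158409090=8220146115188676396; T_28,7=7×11647571772911241531+1359801318005044551=82892803728383735268; T_28,8=8×47628831813556336200+11647571772911241531=392678226281361931131
r29: T_29,4=4×2998587019946701+3812664524766=11998160744311570; T_29,5=5×307440364830580800+2998587019946701=1540200411172850701; T_29,6=6×8220146115188676396+307440364830580800=49628317055962639176; T_29,7=7×82892803728383735268+8220146115188676396=588469772213874823272; T_29,8=8×392678226281361931131+82892803728383735268=3224318613979279184316
r30: T_30,5=5×1540200411172850701+11998160744311570=7713000216608565075; T_30,6=6×49628317055962639176+1540200411172850701=299310102746948685757; T_30,7=7×588469772213874823272+49628317055962639176=4168916722553086402080; T_30,8=8×3224318613979279184316+588469772213874823272=26383018684048108297800
Read S(30,5) = 7713000216608565075, S(30,6) = 299310102746948685757, S(30,7) = 4168916722553086402080, S(30,8) = 26383018684048108297800.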